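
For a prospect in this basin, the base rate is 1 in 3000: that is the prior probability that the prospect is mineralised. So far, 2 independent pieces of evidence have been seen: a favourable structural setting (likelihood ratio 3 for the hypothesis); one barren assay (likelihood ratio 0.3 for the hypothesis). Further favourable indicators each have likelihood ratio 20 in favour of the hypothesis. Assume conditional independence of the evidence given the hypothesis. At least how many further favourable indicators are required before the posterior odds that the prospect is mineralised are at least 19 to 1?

Prior odds = (1/3000)/(2999/3000) = 1/2999.
Combined Bayes factor of the evidence already in hand = 3 × 0.3 = 0.9.
Odds after that evidence = (1/2999) × 0.9 = 9/29990.
Target odds = 19.
Need 20ⁿ ≥ 19 ÷ (9/29990) = 569810/9.
20³ = 8000 falls short of 569810/9 but 20⁴ = 160000 reaches it, so n = 4.

4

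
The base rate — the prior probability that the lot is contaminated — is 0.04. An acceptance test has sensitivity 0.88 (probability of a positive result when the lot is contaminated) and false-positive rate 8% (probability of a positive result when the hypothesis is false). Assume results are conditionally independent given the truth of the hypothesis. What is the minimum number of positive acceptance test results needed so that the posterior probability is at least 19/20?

3

Prior odds: 0.04 ÷ 0.96 = 1/24.
Likelihood ratio of a positive result = 0.88/0.08 = 11.
Target odds: 0.95 ÷ 0.05 = 19.
Need (1/24) × 11ⁿ ≥ 19, i.e. 11ⁿ ≥ 456.
11² = 121 falls short of 456 but 11³ = 1331 reaches it, so n = 3.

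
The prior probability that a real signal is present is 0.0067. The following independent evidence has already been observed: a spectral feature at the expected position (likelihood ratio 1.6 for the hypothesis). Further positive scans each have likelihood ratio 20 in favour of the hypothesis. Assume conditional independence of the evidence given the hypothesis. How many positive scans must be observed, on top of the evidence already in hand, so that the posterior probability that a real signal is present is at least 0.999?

Prior odds = 0.0067/0.9933 = 67/9933.
Bayes factor of the evidence already in hand = 1.6.
Odds after that evidence = (67/9933) × 1.6 = 536/49665.
Target odds = 0.999/0.001 = 999.
Need 20ⁿ ≥ 999 ÷ (536/49665) = 49615335/536.
20³ = 8000 falls short of 49615335/536 but 20⁴ = 160000 reaches it, so n = 4.

4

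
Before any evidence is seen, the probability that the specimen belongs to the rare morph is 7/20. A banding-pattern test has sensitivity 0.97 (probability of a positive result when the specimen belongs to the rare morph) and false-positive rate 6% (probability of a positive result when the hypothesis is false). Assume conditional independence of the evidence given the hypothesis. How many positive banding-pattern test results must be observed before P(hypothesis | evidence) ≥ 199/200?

3

Prior odds: 0.35 ÷ 0.65 = 7/13.
Likelihood ratio of a positive result = 0.97/0.06 = 97/6.
Target posterior odds = 0.995/0.005 = 199.
Need (7/13) × (97/6)ⁿ ≥ 199, i.e. (97/6)ⁿ ≥ 2587/7.
(97/6)² = 9409/36 falls short of 2587/7 but (97/6)³ = 912673/216 reaches it, so n = 3.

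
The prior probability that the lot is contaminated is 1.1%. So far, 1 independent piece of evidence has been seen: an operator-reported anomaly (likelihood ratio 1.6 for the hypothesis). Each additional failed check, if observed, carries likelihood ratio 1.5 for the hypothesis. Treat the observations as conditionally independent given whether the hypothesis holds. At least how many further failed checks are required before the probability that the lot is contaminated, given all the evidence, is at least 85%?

Prior odds = 0.011/0.989 = 11/989.
Bayes factor of the evidence already in hand = 1.6.
Odds after that evidence = (11/989) × 1.6 = 88/4945.
Target odds = 0.85/0.15 = 17/3.
Need 1.5ⁿ ≥ 17/3 ÷ (88/4945) = 84065/264.
1.5¹⁴ = 4782969/16384 falls short of 84065/264 but 1.5¹⁵ = 14348907/32768 reaches it, so n = 15.

15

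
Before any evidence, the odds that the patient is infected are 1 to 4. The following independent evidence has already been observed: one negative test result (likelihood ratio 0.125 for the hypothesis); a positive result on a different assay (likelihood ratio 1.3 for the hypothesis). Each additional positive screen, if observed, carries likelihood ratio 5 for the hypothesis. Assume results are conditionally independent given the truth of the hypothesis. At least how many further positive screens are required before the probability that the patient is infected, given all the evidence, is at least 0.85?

Prior odds = 0.25.
Combined Bayes factor of the evidence already in hand = 0.125 × 1.3 = 0.1625.
Odds after that evidence = 0.25 × 0.1625 = 0.040625.
Target odds = 0.85/0.15 = 17/3.
Need 5ⁿ ≥ 17/3 ÷ 0.040625 = 5440/39.
5³ = 125 falls short of 5440/39 but 5⁴ = 625 reaches it, so n = 4.

4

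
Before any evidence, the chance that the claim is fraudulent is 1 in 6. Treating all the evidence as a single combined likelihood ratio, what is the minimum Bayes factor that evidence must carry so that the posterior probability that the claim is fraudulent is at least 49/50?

245

Prior odds = (1/6)/(5/6) = 0.2.
Target odds = 0.98/0.02 = 49.
Required Bayes factor = 49 ÷ 0.2 = 245.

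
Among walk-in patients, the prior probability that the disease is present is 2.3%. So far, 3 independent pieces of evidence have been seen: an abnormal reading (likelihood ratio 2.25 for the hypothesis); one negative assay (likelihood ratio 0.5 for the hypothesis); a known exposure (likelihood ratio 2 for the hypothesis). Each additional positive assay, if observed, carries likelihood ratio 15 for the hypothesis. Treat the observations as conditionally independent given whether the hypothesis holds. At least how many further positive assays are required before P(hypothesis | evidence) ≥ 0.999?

4

Prior odds = 0.023/0.977 = 23/977.
Combined Bayes factor of the evidence already in hand = 2.25 × 0.5 × 2 = 2.25.
Odds after that evidence = (23/977) × 2.25 = 207/3908.
Target odds = 0.999/0.001 = 999.
Need 15ⁿ ≥ 999 ÷ (207/3908) = 433788/23.
15³ = 3375 falls short of 433788/23 but 15⁴ = 50625 reaches it, so n = 4.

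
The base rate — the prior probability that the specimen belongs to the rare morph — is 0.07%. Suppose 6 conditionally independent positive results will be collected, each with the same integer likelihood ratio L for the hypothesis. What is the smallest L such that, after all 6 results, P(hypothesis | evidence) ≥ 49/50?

Prior odds = 0.0007/0.9993 = 7/9993.
Target odds = 0.98/0.02 = 49.
Need L⁶ ≥ 49 ÷ (7/9993) = 69951.
6⁶ = 46656 < 69951 ≤ 117649 = 7⁶, so L = 7.

7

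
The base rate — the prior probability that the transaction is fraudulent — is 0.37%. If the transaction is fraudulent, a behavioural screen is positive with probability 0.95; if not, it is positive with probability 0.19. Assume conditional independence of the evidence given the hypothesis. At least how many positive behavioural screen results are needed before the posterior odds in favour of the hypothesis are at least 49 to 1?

6

Prior odds = 0.0037/0.9963 = 37/9963.
Likelihood ratio of a positive = 0.95/0.19 = 5.
Target odds = 49.
Need (37/9963) × 5ⁿ ≥ 49, i.e. 5ⁿ ≥ 488187/37.
5⁵ = 3125 falls short of 488187/37 but 5⁶ = 15625 reaches it, so n = 6.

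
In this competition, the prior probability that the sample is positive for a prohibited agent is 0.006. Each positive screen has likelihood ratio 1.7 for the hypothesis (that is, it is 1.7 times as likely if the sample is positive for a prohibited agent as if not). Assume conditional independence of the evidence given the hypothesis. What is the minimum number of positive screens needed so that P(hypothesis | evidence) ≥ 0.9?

Prior odds = 0.006/0.994 = 3/497.
Likelihood ratio per positive screen = 1.7.
Target odds: 0.9 ÷ 0.1 = 9.
Require 1.7ⁿ ≥ 9 ÷ (3/497) = 1491.
1.7¹³ ≈990.458 falls short of 1491 but 1.7¹⁴ ≈1683.78 reaches it, so n = 14.

14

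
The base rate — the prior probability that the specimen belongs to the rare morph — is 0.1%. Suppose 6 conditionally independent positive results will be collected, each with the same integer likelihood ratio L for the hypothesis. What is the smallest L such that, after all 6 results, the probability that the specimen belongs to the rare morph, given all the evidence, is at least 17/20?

Prior odds = 0.001/0.999 = 1/999.
Target odds = 0.85/0.15 = 17/3.
Need L⁶ ≥ 17/3 ÷ (1/999) = 5661.
4⁶ = 4096 < 5661 ≤ 15625 = 5⁶, so L = 5.

5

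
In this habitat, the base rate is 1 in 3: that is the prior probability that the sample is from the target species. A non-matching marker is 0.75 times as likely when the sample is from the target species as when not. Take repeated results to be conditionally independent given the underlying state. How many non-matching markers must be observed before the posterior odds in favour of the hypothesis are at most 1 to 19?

8

Prior odds: (1/3) ÷ (2/3) = 0.5.
Likelihood ratio per non-matching marker = 0.75.
Target odds = 1/19.
Need 0.5 × 0.75ⁿ ≤ 1/19, i.e. 0.75ⁿ ≤ 2/19.
0.75⁷ = 2187/16384 is still above 2/19 but 0.75⁸ = 6561/65536 is at or below it, so n = 8.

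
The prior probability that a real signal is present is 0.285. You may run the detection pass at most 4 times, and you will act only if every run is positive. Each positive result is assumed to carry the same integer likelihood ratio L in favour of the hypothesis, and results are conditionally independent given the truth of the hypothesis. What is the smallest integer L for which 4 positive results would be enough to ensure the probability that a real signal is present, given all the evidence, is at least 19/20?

Prior odds = 0.285/0.715 = 57/143.
Target odds = 0.95/0.05 = 19.
Need L⁴ ≥ 19 ÷ (57/143) = 143/3.
2⁴ = 16 < 143/3 ≤ 81 = 3⁴, so L = 3.

3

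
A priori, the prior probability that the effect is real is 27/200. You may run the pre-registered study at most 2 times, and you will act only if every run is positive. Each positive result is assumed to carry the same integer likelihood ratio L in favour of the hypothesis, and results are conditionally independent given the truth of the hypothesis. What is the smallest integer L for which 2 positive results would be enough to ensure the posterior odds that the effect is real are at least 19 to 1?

Prior odds = 0.135/0.865 = 27/173.
Target odds = 19.
Need L² ≥ 19 ÷ (27/173) = 3287/27.
11² = 121 < 3287/27 ≤ 144 = 12², so L = 12.

12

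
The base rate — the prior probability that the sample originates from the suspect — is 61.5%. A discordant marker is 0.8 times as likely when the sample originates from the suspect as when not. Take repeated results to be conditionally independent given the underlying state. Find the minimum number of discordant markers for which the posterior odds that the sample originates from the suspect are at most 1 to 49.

Prior odds: 0.615 ÷ 0.385 = 123/77.
Likelihood ratio per discordant marker = 0.8.
Target odds = 1/49.
Require 0.8ⁿ ≤ 1/49 ÷ (123/77) = 11/861.
0.8¹⁹ ≈0.0144115 is still above 11/861 but 0.8²⁰ ≈0.0115292 is at or below it, so n = 20.

20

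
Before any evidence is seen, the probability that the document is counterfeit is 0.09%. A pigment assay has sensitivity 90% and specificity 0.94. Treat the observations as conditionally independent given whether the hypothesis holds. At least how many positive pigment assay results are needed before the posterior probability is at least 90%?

Prior odds: 0.0009 ÷ 0.9991 = 9/9991.
False-positive rate = 1 − 0.94 = 0.06; likelihood ratio of a positive = 0.9/0.06 = 15.
Target odds: 0.9 ÷ 0.1 = 9.
Need (9/9991) × 15ⁿ ≥ 9, i.e. 15ⁿ ≥ 9991.
15³ = 3375 falls short of 9991 but 15⁴ = 50625 reaches it, so n = 4.

4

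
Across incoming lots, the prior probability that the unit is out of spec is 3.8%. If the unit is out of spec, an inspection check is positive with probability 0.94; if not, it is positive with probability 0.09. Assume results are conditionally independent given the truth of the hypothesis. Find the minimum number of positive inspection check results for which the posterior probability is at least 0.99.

4

Prior odds = 0.038/0.962 = 19/481.
Likelihood ratio of a positive = 0.94/0.09 = 94/9.
Target posterior odds = 0.99/0.01 = 99.
Require (94/9)ⁿ ≥ 99 ÷ (19/481) = 47619/19.
(94/9)³ = 830584/729 falls short of 47619/19 but (94/9)⁴ = 78074896/6561 reaches it, so n = 4.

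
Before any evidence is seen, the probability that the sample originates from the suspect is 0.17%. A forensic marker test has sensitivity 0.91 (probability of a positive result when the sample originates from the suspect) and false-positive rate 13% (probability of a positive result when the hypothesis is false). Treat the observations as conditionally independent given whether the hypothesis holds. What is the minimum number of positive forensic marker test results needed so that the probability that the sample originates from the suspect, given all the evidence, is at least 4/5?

4

Prior odds = 0.0017/0.9983 = 17/9983.
Likelihood ratio of a positive result = 0.91/0.13 = 7.
Target posterior odds = 0.8/0.2 = 4.
Require 7ⁿ ≥ 4 ÷ (17/9983) = 39932/17.
7³ = 343 falls short of 39932/17 but 7⁴ = 2401 reaches it, so n = 4.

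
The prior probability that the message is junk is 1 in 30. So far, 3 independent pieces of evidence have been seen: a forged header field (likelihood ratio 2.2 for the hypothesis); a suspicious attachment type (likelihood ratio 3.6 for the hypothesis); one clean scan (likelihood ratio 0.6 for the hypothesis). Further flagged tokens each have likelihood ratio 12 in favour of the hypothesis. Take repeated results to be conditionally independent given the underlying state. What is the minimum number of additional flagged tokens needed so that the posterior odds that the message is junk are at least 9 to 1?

2

Prior odds = (1/30)/(29/30) = 1/29.
Combined Bayes factor of the evidence already in hand = 2.2 × 3.6 × 0.6 = 4.752.
Odds after that evidence = (1/29) × 4.752 = 594/3625.
Target odds = 9.
Need 12ⁿ ≥ 9 ÷ (594/3625) = 3625/66.
12¹ = 12 falls short of 3625/66 but 12² = 144 reaches it, so n = 2.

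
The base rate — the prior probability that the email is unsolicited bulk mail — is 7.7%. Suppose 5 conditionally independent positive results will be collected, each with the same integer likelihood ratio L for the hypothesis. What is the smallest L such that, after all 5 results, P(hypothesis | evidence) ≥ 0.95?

3

Prior odds = 0.077/0.923 = 77/923.
Target odds = 0.95/0.05 = 19.
Need L⁵ ≥ 19 ÷ (77/923) = 17537/77.
2⁵ = 32 < 17537/77 ≤ 243 = 3⁵, so L = 3.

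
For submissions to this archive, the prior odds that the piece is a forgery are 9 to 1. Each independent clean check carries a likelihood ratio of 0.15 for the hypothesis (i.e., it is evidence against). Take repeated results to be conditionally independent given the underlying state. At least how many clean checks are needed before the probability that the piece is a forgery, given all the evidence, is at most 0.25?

2

Prior odds = 9.
Likelihood ratio per clean check = 0.15.
Target posterior odds = 0.25/0.75 = 1/3.
Need 9 × 0.15ⁿ ≤ 1/3, i.e. 0.15ⁿ ≤ 1/27.
0.15¹ = 0.15 is still above 1/27 but 0.15² = 0.0225 is at or below it, so n = 2.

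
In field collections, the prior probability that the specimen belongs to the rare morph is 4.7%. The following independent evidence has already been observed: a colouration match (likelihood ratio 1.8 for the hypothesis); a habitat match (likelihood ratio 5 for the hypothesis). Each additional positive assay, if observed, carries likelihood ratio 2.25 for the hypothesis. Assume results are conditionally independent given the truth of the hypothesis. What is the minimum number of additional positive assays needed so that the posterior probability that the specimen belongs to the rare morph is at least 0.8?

Prior odds = 0.047/0.953 = 47/953.
Combined Bayes factor of the evidence already in hand = 1.8 × 5 = 9.
Odds after that evidence = (47/953) × 9 = 423/953.
Target odds = 0.8/0.2 = 4.
Need 2.25ⁿ ≥ 4 ÷ (423/953) = 3812/423.
2.25² = 5.0625 falls short of 3812/423 but 2.25³ = 11.390625 reaches it, so n = 3.

3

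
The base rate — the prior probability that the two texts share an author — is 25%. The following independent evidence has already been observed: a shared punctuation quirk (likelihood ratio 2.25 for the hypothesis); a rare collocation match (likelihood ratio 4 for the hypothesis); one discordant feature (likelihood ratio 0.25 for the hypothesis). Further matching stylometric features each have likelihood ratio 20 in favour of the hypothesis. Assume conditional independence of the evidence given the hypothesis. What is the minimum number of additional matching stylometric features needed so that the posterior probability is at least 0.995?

2

Prior odds = 0.25/0.75 = 1/3.
Combined Bayes factor of the evidence already in hand = 2.25 × 4 × 0.25 = 2.25.
Odds after that evidence = (1/3) × 2.25 = 0.75.
Target odds = 0.995/0.005 = 199.
Need 20ⁿ ≥ 199 ÷ 0.75 = 796/3.
20¹ = 20 falls short of 796/3 but 20² = 400 reaches it, so n = 2.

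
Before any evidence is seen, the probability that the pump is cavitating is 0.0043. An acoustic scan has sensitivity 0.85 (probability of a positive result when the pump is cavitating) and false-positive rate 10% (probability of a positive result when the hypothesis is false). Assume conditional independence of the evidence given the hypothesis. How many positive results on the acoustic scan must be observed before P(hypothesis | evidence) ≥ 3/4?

4

Prior odds: 0.0043 ÷ 0.9957 = 43/9957.
Likelihood ratio of a positive result = 0.85/0.1 = 8.5.
Target odds: 0.75 ÷ 0.25 = 3.
Need (43/9957) × 8.5ⁿ ≥ 3, i.e. 8.5ⁿ ≥ 29871/43.
8.5³ = 614.125 falls short of 29871/43 but 8.5⁴ = 5220.0625 reaches it, so n = 4.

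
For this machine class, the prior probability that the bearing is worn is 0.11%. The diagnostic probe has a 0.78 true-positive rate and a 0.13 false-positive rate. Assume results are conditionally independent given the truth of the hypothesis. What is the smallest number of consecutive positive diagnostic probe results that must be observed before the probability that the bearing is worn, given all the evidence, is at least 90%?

Prior odds = 0.0011/0.9989 = 11/9989.
Likelihood ratio of a positive result = 0.78/0.13 = 6.
Target odds: 0.9 ÷ 0.1 = 9.
Need (11/9989) × 6ⁿ ≥ 9, i.e. 6ⁿ ≥ 89901/11.
6⁵ = 7776 falls short of 89901/11 but 6⁶ = 46656 reaches it, so n = 6.

6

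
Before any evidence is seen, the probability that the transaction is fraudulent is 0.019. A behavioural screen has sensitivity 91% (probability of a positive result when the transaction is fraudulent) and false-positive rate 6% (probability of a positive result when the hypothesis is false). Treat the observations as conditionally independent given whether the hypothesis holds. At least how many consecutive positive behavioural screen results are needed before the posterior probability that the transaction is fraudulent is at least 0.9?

Prior odds: 0.019 ÷ 0.981 = 19/981.
Likelihood ratio of a positive result = 0.91/0.06 = 91/6.
Target odds: 0.9 ÷ 0.1 = 9.
Need (19/981) × (91/6)ⁿ ≥ 9, i.e. (91/6)ⁿ ≥ 8829/19.
(91/6)² = 8281/36 falls short of 8829/19 but (91/6)³ = 753571/216 reaches it, so n = 3.

3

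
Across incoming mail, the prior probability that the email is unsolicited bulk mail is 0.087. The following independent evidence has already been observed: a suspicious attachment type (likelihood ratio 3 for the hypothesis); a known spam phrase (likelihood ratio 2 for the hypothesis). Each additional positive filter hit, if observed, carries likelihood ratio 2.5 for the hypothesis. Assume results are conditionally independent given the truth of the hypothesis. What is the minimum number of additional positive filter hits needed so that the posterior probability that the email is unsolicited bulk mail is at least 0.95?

Prior odds = 0.087/0.913 = 87/913.
Combined Bayes factor of the evidence already in hand = 3 × 2 = 6.
Odds after that evidence = (87/913) × 6 = 522/913.
Target odds = 0.95/0.05 = 19.
Need 2.5ⁿ ≥ 19 ÷ (522/913) = 17347/522.
2.5³ = 15.625 falls short of 17347/522 but 2.5⁴ = 39.0625 reaches it, so n = 4.

4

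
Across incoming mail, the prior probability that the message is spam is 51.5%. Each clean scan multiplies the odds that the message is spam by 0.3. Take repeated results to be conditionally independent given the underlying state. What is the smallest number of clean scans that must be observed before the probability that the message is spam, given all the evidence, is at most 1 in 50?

4

Prior odds = 0.515/0.485 = 103/97.
Likelihood ratio per clean scan = 0.3.
Target posterior odds = 0.02/0.98 = 1/49.
Need (103/97) × 0.3ⁿ ≤ 1/49, i.e. 0.3ⁿ ≤ 97/5047.
0.3³ = 0.027 is still above 97/5047 but 0.3⁴ = 0.0081 is at or below it, so n = 4.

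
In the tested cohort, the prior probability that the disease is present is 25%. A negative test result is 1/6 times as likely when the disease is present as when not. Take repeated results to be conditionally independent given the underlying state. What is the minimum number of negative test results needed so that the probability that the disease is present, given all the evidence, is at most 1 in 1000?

4

Prior odds = 0.25/0.75 = 1/3.
Likelihood ratio per negative test result = 1/6.
Target odds: 0.001 ÷ 0.999 = 1/999.
Require (1/6)ⁿ ≤ 1/999 ÷ (1/3) = 1/333.
(1/6)³ = 1/216 is still above 1/333 but (1/6)⁴ = 1/1296 is at or below it, so n = 4.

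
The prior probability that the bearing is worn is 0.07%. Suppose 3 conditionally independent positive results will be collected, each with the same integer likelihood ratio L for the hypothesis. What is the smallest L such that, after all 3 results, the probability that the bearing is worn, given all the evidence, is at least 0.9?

24

Prior odds = 0.0007/0.9993 = 7/9993.
Target odds = 0.9/0.1 = 9.
Need L³ ≥ 9 ÷ (7/9993) = 89937/7.
23³ = 12167 < 89937/7 ≤ 13824 = 24³, so L = 24.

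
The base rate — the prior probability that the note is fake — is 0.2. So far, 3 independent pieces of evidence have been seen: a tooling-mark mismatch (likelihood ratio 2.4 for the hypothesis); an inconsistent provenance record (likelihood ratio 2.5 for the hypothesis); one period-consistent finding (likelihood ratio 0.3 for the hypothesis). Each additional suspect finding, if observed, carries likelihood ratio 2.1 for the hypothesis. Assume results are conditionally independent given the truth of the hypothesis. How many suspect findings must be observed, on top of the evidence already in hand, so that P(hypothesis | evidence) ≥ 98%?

Prior odds = 0.2/0.8 = 0.25.
Combined Bayes factor of the evidence already in hand = 2.4 × 2.5 × 0.3 = 1.8.
Odds after that evidence = 0.25 × 1.8 = 0.45.
Target odds = 0.98/0.02 = 49.
Need 2.1ⁿ ≥ 49 ÷ 0.45 = 980/9.
2.1⁶ = 85766121/1000000 falls short of 980/9 but 2.1⁷ ≈180.109 reaches it, so n = 7.

7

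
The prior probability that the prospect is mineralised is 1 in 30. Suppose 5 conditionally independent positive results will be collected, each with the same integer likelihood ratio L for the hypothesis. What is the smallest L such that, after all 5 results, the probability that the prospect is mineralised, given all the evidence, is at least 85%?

Prior odds = (1/30)/(29/30) = 1/29.
Target odds = 0.85/0.15 = 17/3.
Need L⁵ ≥ 17/3 ÷ (1/29) = 493/3.
2⁵ = 32 < 493/3 ≤ 243 = 3⁵, so L = 3.

3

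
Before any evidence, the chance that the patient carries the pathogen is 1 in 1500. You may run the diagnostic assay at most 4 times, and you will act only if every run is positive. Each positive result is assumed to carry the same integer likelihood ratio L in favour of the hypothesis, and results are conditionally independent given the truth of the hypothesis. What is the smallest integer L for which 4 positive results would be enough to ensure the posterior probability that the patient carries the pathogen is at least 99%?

Prior odds = (1/1500)/(1499/1500) = 1/1499.
Target odds = 0.99/0.01 = 99.
Need L⁴ ≥ 99 ÷ (1/1499) = 148401.
19⁴ = 130321 < 148401 ≤ 160000 = 20⁴, so L = 20.

20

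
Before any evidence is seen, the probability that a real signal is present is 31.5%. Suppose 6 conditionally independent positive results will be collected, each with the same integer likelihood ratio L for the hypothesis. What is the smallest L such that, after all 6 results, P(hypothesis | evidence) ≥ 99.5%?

3

Prior odds = 0.315/0.685 = 63/137.
Target odds = 0.995/0.005 = 199.
Need L⁶ ≥ 199 ÷ (63/137) = 27263/63.
2⁶ = 64 < 27263/63 ≤ 729 = 3⁶, so L = 3.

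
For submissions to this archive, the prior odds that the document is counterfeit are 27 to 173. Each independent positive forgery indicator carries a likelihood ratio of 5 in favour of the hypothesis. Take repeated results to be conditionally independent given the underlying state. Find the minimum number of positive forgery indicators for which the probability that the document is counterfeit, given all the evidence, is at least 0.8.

Prior odds = 27/173.
Likelihood ratio per positive forgery indicator = 5.
Target posterior odds = 0.8/0.2 = 4.
Require 5ⁿ ≥ 4 ÷ (27/173) = 692/27.
5² = 25 falls short of 692/27 but 5³ = 125 reaches it, so n = 3.

3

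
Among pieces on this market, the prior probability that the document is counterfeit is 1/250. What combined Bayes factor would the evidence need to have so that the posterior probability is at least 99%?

Prior odds = 0.004/0.996 = 1/249.
Target odds = 0.99/0.01 = 99.
Required Bayes factor = 99 ÷ (1/249) = 24651.

24651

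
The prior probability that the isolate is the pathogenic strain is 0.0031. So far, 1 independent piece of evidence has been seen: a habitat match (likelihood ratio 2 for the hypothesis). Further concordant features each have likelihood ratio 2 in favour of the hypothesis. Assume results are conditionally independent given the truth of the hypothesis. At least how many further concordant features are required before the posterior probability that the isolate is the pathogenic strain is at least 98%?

13

Prior odds = 0.0031/0.9969 = 31/9969.
Bayes factor of the evidence already in hand = 2.
Odds after that evidence = (31/9969) × 2 = 62/9969.
Target odds = 0.98/0.02 = 49.
Need 2ⁿ ≥ 49 ÷ (62/9969) = 488481/62.
2¹² = 4096 falls short of 488481/62 but 2¹³ = 8192 reaches it, so n = 13.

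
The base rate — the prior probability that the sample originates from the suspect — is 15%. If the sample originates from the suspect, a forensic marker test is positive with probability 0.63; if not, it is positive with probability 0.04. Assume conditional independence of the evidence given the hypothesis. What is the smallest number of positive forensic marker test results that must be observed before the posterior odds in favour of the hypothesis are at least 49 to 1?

Prior odds = 0.15/0.85 = 3/17.
Likelihood ratio of a positive = 0.63/0.04 = 15.75.
Target odds = 49.
Require 15.75ⁿ ≥ 49 ÷ (3/17) = 833/3.
15.75² = 248.0625 falls short of 833/3 but 15.75³ = 3906.984375 reaches it, so n = 3.

3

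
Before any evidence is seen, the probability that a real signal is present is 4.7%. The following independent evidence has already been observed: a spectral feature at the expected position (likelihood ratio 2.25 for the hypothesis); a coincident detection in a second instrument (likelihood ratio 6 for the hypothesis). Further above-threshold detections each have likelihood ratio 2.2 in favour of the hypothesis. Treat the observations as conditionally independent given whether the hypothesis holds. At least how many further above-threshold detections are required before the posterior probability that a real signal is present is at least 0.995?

Prior odds = 0.047/0.953 = 47/953.
Combined Bayes factor of the evidence already in hand = 2.25 × 6 = 13.5.
Odds after that evidence = (47/953) × 13.5 = 1269/1906.
Target odds = 0.995/0.005 = 199.
Need 2.2ⁿ ≥ 199 ÷ (1269/1906) = 379294/1269.
2.2⁷ = 19487171/78125 falls short of 379294/1269 but 2.2⁸ = 214358881/390625 reaches it, so n = 8.

8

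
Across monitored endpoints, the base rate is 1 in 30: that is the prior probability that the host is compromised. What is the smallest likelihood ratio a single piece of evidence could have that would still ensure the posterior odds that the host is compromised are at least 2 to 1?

58

Prior odds = (1/30)/(29/30) = 1/29.
Target odds = 2.
Required Bayes factor = 2 ÷ (1/29) = 58.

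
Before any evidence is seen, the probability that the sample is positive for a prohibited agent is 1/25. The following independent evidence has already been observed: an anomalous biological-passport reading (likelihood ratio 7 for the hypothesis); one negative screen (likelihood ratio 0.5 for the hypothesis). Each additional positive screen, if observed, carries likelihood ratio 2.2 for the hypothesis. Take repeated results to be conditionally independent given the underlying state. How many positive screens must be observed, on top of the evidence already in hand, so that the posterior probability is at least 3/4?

Prior odds = 0.04/0.96 = 1/24.
Combined Bayes factor of the evidence already in hand = 7 × 0.5 = 3.5.
Odds after that evidence = (1/24) × 3.5 = 7/48.
Target odds = 0.75/0.25 = 3.
Need 2.2ⁿ ≥ 3 ÷ (7/48) = 144/7.
2.2³ = 10.648 falls short of 144/7 but 2.2⁴ = 23.4256 reaches it, so n = 4.

4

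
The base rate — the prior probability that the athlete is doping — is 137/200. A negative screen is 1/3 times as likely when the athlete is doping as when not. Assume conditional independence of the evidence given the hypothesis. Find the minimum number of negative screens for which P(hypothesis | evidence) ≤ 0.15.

Prior odds = 0.685/0.315 = 137/63.
Likelihood ratio per negative screen = 1/3.
Target posterior odds = 0.15/0.85 = 3/17.
Need (137/63) × (1/3)ⁿ ≤ 3/17, i.e. (1/3)ⁿ ≤ 189/2329.
(1/3)² = 1/9 is still above 189/2329 but (1/3)³ = 1/27 is at or below it, so n = 3.

3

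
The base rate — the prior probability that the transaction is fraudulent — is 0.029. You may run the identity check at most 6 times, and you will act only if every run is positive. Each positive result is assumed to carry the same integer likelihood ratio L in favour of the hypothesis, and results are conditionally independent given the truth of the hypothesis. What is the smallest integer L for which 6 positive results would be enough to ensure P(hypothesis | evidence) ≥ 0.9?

Prior odds = 0.029/0.971 = 29/971.
Target odds = 0.9/0.1 = 9.
Need L⁶ ≥ 9 ÷ (29/971) = 8739/29.
2⁶ = 64 < 8739/29 ≤ 729 = 3⁶, so L = 3.

3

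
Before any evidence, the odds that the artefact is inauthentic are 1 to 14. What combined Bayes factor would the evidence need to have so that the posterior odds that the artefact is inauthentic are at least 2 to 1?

Prior odds = 1/14.
Target odds = 2.
Required Bayes factor = 2 ÷ (1/14) = 28.

28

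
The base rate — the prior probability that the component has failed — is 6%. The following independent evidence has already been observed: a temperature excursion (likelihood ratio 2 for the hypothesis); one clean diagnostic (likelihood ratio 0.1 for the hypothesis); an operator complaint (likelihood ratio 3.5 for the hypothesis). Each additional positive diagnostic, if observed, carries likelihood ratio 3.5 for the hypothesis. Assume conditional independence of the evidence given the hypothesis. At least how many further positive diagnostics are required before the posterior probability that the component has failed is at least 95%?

Prior odds = 0.06/0.94 = 3/47.
Combined Bayes factor of the evidence already in hand = 2 × 0.1 × 3.5 = 0.7.
Odds after that evidence = (3/47) × 0.7 = 21/470.
Target odds = 0.95/0.05 = 19.
Need 3.5ⁿ ≥ 19 ÷ (21/470) = 8930/21.
3.5⁴ = 150.0625 falls short of 8930/21 but 3.5⁵ = 525.21875 reaches it, so n = 5.

5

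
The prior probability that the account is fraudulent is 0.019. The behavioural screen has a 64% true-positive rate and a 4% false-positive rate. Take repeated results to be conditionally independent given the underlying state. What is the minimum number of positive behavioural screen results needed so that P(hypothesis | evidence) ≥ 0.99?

Prior odds: 0.019 ÷ 0.981 = 19/981.
Likelihood ratio of a positive result = 0.64/0.04 = 16.
Target posterior odds = 0.99/0.01 = 99.
Need (19/981) × 16ⁿ ≥ 99, i.e. 16ⁿ ≥ 97119/19.
16³ = 4096 falls short of 97119/19 but 16⁴ = 65536 reaches it, so n = 4.

4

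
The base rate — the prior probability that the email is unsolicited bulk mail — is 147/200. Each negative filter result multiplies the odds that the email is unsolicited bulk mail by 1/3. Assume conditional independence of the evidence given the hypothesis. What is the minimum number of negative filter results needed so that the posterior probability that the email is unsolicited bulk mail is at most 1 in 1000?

Prior odds: 0.735 ÷ 0.265 = 147/53.
Likelihood ratio per negative filter result = 1/3.
Target odds: 0.001 ÷ 0.999 = 1/999.
Need (147/53) × (1/3)ⁿ ≤ 1/999, i.e. (1/3)ⁿ ≤ 53/146853.
(1/3)⁷ = 1/2187 is still above 53/146853 but (1/3)⁸ = 1/6561 is at or below it, so n = 8.

8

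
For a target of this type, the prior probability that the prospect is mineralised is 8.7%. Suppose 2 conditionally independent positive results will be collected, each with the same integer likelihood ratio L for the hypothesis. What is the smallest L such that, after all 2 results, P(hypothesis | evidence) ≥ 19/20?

15

Prior odds = 0.087/0.913 = 87/913.
Target odds = 0.95/0.05 = 19.
Need L² ≥ 19 ÷ (87/913) = 17347/87.
14² = 196 < 17347/87 ≤ 225 = 15², so L = 15.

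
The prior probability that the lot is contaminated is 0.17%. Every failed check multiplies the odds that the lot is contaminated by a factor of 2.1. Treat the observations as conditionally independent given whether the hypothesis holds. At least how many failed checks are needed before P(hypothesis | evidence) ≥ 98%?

Prior odds = 0.0017/0.9983 = 17/9983.
Likelihood ratio per failed check = 2.1.
Target odds: 0.98 ÷ 0.02 = 49.
Require 2.1ⁿ ≥ 49 ÷ (17/9983) = 489167/17.
2.1¹³ ≈15447.2 falls short of 489167/17 but 2.1¹⁴ ≈32439.2 reaches it, so n = 14.

14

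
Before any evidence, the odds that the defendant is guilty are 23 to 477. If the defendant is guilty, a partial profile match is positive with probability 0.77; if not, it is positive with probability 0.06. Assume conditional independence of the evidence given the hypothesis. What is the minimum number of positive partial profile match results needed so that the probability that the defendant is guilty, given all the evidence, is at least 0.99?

3

Prior odds = 23/477.
Likelihood ratio of a positive = 0.77/0.06 = 77/6.
Target odds: 0.99 ÷ 0.01 = 99.
Need (23/477) × (77/6)ⁿ ≥ 99, i.e. (77/6)ⁿ ≥ 47223/23.
(77/6)² = 5929/36 falls short of 47223/23 but (77/6)³ = 456533/216 reaches it, so n = 3.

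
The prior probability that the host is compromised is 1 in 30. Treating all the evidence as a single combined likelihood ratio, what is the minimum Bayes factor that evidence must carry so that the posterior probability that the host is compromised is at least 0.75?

Prior odds = (1/30)/(29/30) = 1/29.
Target odds = 0.75/0.25 = 3.
Required Bayes factor = 3 ÷ (1/29) = 87.

87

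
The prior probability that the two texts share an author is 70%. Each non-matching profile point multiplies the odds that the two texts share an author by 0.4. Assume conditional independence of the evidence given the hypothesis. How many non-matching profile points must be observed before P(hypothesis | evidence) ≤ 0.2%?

8

Prior odds = 0.7/0.3 = 7/3.
Likelihood ratio per non-matching profile point = 0.4.
Target odds: 0.002 ÷ 0.998 = 1/499.
Require 0.4ⁿ ≤ 1/499 ÷ (7/3) = 3/3493.
0.4⁷ = 128/78125 is still above 3/3493 but 0.4⁸ = 256/390625 is at or below it, so n = 8.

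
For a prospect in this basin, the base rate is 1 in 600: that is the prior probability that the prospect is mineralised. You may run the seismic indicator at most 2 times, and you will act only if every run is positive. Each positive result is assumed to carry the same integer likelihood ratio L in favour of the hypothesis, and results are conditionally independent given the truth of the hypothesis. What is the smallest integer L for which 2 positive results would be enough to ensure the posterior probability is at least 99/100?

244

Prior odds = (1/600)/(599/600) = 1/599.
Target odds = 0.99/0.01 = 99.
Need L² ≥ 99 ÷ (1/599) = 59301.
243² = 59049 < 59301 ≤ 59536 = 244², so L = 244.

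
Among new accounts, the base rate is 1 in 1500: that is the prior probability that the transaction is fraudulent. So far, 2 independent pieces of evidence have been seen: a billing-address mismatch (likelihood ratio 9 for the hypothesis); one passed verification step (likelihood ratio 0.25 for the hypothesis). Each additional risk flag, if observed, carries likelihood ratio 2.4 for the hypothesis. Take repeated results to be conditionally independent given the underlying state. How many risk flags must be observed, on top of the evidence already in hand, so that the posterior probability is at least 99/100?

13

Prior odds = (1/1500)/(1499/1500) = 1/1499.
Combined Bayes factor of the evidence already in hand = 9 × 0.25 = 2.25.
Odds after that evidence = (1/1499) × 2.25 = 9/5996.
Target odds = 0.99/0.01 = 99.
Need 2.4ⁿ ≥ 99 ÷ (9/5996) = 65956.
2.4¹² ≈36520.3 falls short of 65956 but 2.4¹³ ≈87648.8 reaches it, so n = 13.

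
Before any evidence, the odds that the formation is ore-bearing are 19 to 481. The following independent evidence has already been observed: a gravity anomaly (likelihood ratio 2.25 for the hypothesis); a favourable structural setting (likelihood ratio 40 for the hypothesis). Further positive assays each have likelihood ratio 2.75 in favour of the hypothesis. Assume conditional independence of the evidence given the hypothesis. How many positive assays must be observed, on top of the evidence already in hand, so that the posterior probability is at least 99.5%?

4

Prior odds = 19/481.
Combined Bayes factor of the evidence already in hand = 2.25 × 40 = 90.
Odds after that evidence = (19/481) × 90 = 1710/481.
Target odds = 0.995/0.005 = 199.
Need 2.75ⁿ ≥ 199 ÷ (1710/481) = 95719/1710.
2.75³ = 20.796875 falls short of 95719/1710 but 2.75⁴ = 57.19140625 reaches it, so n = 4.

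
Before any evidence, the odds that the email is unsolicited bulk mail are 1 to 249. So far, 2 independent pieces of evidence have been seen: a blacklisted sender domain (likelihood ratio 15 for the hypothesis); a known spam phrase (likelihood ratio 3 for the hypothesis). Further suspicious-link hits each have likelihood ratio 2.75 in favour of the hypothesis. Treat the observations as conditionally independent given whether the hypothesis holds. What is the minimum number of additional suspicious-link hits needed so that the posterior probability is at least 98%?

6

Prior odds = 1/249.
Combined Bayes factor of the evidence already in hand = 15 × 3 = 45.
Odds after that evidence = (1/249) × 45 = 15/83.
Target odds = 0.98/0.02 = 49.
Need 2.75ⁿ ≥ 49 ÷ (15/83) = 4067/15.
2.75⁵ = 161051/1024 falls short of 4067/15 but 2.75⁶ = 1771561/4096 reaches it, so n = 6.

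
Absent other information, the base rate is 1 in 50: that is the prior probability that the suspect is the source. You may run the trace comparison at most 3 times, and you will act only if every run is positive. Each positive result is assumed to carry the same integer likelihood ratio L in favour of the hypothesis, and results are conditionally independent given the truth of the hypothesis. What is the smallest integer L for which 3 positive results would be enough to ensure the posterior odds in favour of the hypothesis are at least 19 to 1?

Prior odds = 0.02/0.98 = 1/49.
Target odds = 19.
Need L³ ≥ 19 ÷ (1/49) = 931.
9³ = 729 < 931 ≤ 1000 = 10³, so L = 10.

10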